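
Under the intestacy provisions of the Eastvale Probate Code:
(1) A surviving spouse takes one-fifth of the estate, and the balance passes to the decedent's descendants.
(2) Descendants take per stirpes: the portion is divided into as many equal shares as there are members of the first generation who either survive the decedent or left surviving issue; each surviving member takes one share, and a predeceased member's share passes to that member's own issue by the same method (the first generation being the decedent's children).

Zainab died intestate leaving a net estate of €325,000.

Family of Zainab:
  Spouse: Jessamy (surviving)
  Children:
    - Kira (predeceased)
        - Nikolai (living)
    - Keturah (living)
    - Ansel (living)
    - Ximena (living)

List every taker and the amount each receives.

Jessamy takes one-fifth of €325,000 = €65,000. The remaining €260,000 passes to the descendants.
The descendants' portion (€260,000) is divided into 4 shares of €65,000: Keturah, Ansel, and Ximena each take €65,000; Kira's €65,000 share passes to Kira's issue.
Kira's share (€65,000) passes entirely to Nikolai.

Jessamy: €65,000; Nikolai: €65,000; Keturah: €65,000; Ansel: €65,000; Ximena: €65,000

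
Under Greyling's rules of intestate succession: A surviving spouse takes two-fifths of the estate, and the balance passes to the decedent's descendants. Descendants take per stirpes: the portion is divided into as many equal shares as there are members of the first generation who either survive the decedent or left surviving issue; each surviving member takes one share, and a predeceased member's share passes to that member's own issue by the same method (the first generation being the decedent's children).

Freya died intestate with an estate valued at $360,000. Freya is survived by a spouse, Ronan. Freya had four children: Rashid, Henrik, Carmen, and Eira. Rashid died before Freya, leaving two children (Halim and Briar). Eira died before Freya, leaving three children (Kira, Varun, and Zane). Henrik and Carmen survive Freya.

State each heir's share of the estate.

Ronan takes two-fifths of $360,000 = $144,000. The remaining $216,000 passes to the descendants.
The descendants' portion ($216,000) is divided into 4 shares of $54,000: Henrik and Carmen each take $54,000; Rashid's $54,000 share passes to Rashid's issue; Eira's $54,000 share passes to Eira's issue.
Rashid's share ($54,000) is divided into 2 shares of $27,000: Halim and Briar each take $27,000.
Eira's share ($54,000) is divided into 3 shares of $18,000: Kira, Varun, and Zane each take $18,000.

Ronan: $144,000; Halim: $27,000; Briar: $27,000; Henrik: $54,000; Carmen: $54,000; Kira: $18,000; Varun: $18,000; Zane: $18,000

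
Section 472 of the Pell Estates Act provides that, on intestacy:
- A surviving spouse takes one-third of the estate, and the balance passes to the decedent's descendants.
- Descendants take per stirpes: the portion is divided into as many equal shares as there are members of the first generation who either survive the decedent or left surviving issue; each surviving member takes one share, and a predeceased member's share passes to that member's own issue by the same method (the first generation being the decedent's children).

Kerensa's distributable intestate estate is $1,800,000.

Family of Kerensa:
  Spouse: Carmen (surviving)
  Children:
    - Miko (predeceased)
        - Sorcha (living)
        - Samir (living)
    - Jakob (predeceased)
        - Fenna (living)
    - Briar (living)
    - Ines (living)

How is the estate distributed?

Carmen takes one-third of $1,800,000 = $600,000. The remaining $1,200,000 passes to the descendants.
The descendants' portion ($1,200,000) is divided into 4 shares of $300,000: Briar and Ines each take $300,000; Miko's $300,000 share passes to Miko's issue; Jakob's $300,000 share passes to Jakob's issue.
Miko's share ($300,000) is divided into 2 shares of $150,000: Sorcha and Samir each take $150,000.
Jakob's share ($300,000) passes entirely to Fenna.

Carmen: $600,000; Sorcha: $150,000; Samir: $150,000; Fenna: $300,000; Briar: $300,000; Ines: $300,000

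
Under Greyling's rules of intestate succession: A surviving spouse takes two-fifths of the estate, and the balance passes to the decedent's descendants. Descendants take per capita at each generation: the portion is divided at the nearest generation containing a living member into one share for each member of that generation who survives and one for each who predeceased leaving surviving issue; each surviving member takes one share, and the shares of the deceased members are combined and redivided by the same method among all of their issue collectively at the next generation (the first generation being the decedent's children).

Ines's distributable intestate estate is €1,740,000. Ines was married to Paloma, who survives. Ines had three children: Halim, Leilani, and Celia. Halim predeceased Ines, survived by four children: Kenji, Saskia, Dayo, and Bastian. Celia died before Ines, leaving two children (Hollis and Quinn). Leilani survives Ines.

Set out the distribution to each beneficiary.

Paloma: €696,000; Kenji: €116,000; Saskia: €116,000; Dayo: €116,000; Bastian: €116,000; Leilani: €348,000; Hollis: €116,000; Quinn: €116,000

Paloma takes two-fifths of €1,740,000 = €696,000. The remaining €1,044,000 passes to the descendants.
The descendants' portion (€1,044,000) is divided at the children's generation into 3 shares of €348,000. Leilani takes €348,000. The 2 shares of the deceased (Halim and Celia) are combined into a pool of €696,000.
That pool (€696,000) is divided at the grandchildren's generation equally among Kenji, Saskia, Dayo, Bastian, Hollis, and Quinn: €116,000 each.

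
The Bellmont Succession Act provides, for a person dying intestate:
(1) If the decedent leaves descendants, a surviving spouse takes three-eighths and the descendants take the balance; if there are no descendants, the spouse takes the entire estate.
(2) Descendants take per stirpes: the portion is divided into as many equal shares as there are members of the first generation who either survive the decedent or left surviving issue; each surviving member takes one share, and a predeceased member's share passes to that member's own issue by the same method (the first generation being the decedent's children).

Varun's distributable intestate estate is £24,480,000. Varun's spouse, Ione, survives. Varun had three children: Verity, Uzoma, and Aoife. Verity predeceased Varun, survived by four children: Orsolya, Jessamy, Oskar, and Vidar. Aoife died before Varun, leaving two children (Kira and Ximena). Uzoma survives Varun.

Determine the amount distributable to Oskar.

Ione takes three-eighths of £24,480,000 = £9,180,000. The remaining £15,300,000 passes to the descendants.
The descendants' portion (£15,300,000) is divided into 3 shares of £5,100,000: Uzoma takes £5,100,000; Verity's £5,100,000 share passes to Verity's issue; Aoife's £5,100,000 share passes to Aoife's issue.
Verity's share (£5,100,000) is divided into 4 shares of £1,275,000: Orsolya, Jessamy, Oskar, and Vidar each take £1,275,000.
Aoife's share (£5,100,000) is divided into 2 shares of £2,550,000: Kira and Ximena each take £2,550,000.

Oskar receives £1,275,000.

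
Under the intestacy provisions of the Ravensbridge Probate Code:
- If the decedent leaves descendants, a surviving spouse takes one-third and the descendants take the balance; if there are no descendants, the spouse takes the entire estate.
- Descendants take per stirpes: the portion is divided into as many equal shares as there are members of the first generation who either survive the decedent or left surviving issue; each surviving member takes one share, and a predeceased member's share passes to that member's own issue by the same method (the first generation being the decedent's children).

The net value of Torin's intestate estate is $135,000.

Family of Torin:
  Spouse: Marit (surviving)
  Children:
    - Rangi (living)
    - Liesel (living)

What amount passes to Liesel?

Marit takes one-third of $135,000 = $45,000. The remaining $90,000 passes to the descendants.
The descendants' portion ($90,000) is divided into 2 shares of $45,000: Rangi and Liesel each take $45,000.

Liesel receives $45,000.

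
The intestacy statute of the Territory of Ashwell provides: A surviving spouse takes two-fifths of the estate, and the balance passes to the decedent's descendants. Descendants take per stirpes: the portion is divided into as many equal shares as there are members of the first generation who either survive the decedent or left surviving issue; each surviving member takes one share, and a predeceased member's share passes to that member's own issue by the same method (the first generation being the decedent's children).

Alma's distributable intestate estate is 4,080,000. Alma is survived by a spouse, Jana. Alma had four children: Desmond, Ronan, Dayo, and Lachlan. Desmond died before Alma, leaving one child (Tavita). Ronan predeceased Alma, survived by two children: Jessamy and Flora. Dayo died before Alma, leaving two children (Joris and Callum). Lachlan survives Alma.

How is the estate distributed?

Jana: 1,632,000; Tavita: 612,000; Jessamy: 306,000; Flora: 306,000; Joris: 306,000; Callum: 306,000; Lachlan: 612,000

Jana takes two-fifths of 4,080,000 = 1,632,000. The remaining 2,448,000 passes to the descendants.
The descendants' portion (2,448,000) is divided into 4 shares of 612,000: Lachlan takes 612,000; Desmond's 612,000 share passes to Desmond's issue; Ronan's 612,000 share passes to Ronan's issue; Dayo's 612,000 share passes to Dayo's issue.
Desmond's share (612,000) passes entirely to Tavita.
Ronan's share (612,000) is divided into 2 shares of 306,000: Jessamy and Flora each take 306,000.
Dayo's share (612,000) is divided into 2 shares of 306,000: Joris and Callum each take 306,000.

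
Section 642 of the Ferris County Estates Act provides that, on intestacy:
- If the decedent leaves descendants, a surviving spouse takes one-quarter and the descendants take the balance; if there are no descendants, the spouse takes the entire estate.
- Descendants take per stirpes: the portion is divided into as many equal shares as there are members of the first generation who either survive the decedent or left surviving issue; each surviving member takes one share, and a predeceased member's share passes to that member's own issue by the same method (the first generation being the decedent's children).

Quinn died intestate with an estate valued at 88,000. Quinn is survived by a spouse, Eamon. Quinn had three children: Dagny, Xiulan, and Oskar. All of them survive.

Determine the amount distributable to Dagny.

Dagny receives 22,000.

Eamon takes one-quarter of 88,000 = 22,000. The remaining 66,000 passes to the descendants.
The descendants' portion (66,000) is divided into 3 shares of 22,000: Dagny, Xiulan, and Oskar each take 22,000.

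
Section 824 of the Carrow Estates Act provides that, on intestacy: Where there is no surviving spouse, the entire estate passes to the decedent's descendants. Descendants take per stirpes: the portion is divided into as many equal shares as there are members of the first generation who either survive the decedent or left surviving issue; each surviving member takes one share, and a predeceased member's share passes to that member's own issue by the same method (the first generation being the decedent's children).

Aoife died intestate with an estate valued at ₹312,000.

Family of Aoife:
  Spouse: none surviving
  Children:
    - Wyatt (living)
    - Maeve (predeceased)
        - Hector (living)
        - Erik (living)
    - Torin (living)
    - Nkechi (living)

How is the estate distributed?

Wyatt: ₹78,000; Hector: ₹39,000; Erik: ₹39,000; Torin: ₹78,000; Nkechi: ₹78,000

The entire ₹312,000 passes to the descendants.
That amount (₹312,000) is divided into 4 shares of ₹78,000: Wyatt, Torin, and Nkechi each take ₹78,000; Maeve's ₹78,000 share passes to Maeve's issue.
Maeve's share (₹78,000) is divided into 2 shares of ₹39,000: Hector and Erik each take ₹39,000.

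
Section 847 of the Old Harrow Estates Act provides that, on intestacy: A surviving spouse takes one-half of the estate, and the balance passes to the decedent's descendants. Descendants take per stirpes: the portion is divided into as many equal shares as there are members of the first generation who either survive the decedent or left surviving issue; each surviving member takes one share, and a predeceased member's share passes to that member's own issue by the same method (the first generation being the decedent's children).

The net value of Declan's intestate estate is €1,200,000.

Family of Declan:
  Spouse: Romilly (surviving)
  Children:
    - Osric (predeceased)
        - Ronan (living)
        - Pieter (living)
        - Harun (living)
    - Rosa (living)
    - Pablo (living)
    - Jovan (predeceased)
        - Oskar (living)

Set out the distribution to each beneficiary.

Romilly: €600,000; Ronan: €50,000; Pieter: €50,000; Harun: €50,000; Rosa: €150,000; Pablo: €150,000; Oskar: €150,000

Romilly takes one-half of €1,200,000 = €600,000. The remaining €600,000 passes to the descendants.
The descendants' portion (€600,000) is divided into 4 shares of €150,000: Rosa and Pablo each take €150,000; Osric's €150,000 share passes to Osric's issue; Jovan's €150,000 share passes to Jovan's issue.
Osric's share (€150,000) is divided into 3 shares of €50,000: Ronan, Pieter, and Harun each take €50,000.
Jovan's share (€150,000) passes entirely to Oskar.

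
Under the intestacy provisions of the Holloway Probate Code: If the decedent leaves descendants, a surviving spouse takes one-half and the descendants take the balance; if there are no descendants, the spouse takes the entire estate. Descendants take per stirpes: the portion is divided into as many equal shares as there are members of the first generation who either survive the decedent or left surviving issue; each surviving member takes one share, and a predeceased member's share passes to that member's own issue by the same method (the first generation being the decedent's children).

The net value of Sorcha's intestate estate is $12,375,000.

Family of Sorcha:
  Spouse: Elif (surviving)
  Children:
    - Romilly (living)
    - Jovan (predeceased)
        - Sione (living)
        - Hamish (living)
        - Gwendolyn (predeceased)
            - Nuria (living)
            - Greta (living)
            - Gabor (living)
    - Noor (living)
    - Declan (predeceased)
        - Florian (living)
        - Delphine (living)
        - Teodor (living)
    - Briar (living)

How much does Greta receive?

Greta receives $137,500.

Elif takes one-half of $12,375,000 = $6,187,500. The remaining $6,187,500 passes to the descendants.
The descendants' portion ($6,187,500) is divided into 5 shares of $1,237,500: Romilly, Noor, and Briar each take $1,237,500; Jovan's $1,237,500 share passes to Jovan's issue; Declan's $1,237,500 share passes to Declan's issue.
Jovan's share ($1,237,500) is divided into 3 shares of $412,500: Sione and Hamish each take $412,500; Gwendolyn's $412,500 share passes to Gwendolyn's issue.
Gwendolyn's share ($412,500) is divided into 3 shares of $137,500: Nuria, Greta, and Gabor each take $137,500.
Declan's share ($1,237,500) is divided into 3 shares of $412,500: Florian, Delphine, and Teodor each take $412,500.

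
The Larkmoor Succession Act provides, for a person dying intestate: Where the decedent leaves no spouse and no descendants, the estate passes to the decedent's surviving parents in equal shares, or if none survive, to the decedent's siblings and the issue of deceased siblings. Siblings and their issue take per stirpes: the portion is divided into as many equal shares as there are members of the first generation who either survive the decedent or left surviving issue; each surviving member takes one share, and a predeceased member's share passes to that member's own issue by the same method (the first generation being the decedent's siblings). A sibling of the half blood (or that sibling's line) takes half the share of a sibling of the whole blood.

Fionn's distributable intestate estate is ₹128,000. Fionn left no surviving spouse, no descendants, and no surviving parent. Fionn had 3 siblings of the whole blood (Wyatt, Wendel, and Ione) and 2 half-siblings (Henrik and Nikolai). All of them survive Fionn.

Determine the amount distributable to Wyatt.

The entire ₹128,000 passes to the siblings and their issue.
Counting each half-blood sibling's line as half a unit, there are 4 units in ₹128,000, so one unit is ₹32,000. Whole-blood lines (Wyatt, Wendel, and Ione) take ₹32,000 each; half-blood lines (Henrik and Nikolai) take ₹16,000 each.

Wyatt receives ₹32,000.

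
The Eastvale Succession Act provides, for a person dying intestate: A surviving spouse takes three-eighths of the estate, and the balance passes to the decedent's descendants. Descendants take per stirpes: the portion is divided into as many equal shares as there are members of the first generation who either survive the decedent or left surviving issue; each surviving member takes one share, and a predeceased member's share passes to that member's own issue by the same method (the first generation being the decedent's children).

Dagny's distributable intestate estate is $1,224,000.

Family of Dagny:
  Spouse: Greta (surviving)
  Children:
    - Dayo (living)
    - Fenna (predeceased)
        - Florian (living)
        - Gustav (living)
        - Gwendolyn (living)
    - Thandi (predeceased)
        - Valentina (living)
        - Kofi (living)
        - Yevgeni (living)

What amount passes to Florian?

Greta takes three-eighths of $1,224,000 = $459,000. The remaining $765,000 passes to the descendants.
The descendants' portion ($765,000) is divided into 3 shares of $255,000: Dayo takes $255,000; Fenna's $255,000 share passes to Fenna's issue; Thandi's $255,000 share passes to Thandi's issue.
Fenna's share ($255,000) is divided into 3 shares of $85,000: Florian, Gustav, and Gwendolyn each take $85,000.
Thandi's share ($255,000) is divided into 3 shares of $85,000: Valentina, Kofi, and Yevgeni each take $85,000.

Florian receives $85,000.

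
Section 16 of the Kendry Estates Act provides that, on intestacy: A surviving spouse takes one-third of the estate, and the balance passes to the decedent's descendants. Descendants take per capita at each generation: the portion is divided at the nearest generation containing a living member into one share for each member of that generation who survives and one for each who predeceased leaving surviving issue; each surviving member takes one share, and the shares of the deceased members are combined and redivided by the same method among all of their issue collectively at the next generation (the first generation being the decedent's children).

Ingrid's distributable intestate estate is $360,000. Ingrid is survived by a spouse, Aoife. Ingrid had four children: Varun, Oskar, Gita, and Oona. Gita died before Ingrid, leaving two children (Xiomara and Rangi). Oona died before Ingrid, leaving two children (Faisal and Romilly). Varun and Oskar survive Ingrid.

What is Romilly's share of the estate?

Aoife takes one-third of $360,000 = $120,000. The remaining $240,000 passes to the descendants.
The descendants' portion ($240,000) is divided at the children's generation into 4 shares of $60,000. Varun and Oskar each take $60,000. The 2 shares of the deceased (Gita and Oona) are combined into a pool of $120,000.
That pool ($120,000) is divided at the grandchildren's generation equally among Xiomara, Rangi, Faisal, and Romilly: $30,000 each.

Romilly receives $30,000.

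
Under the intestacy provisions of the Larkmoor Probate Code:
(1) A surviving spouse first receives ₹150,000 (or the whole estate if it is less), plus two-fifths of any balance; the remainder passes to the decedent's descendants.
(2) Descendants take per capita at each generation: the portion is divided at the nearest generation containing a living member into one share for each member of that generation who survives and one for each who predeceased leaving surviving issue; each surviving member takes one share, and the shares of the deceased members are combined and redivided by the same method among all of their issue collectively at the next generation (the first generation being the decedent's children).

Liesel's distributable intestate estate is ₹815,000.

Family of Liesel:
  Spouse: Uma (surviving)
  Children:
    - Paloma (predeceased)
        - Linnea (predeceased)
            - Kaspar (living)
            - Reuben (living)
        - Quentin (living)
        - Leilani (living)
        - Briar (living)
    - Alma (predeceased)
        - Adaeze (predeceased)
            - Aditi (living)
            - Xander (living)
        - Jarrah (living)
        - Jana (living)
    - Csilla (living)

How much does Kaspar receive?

Uma first takes ₹150,000, leaving a balance of ₹665,000. Uma then takes two-fifths of the balance (₹266,000), for a total of ₹416,000. The remaining ₹399,000 passes to the descendants.
The descendants' portion (₹399,000) is divided at the children's generation into 3 shares of ₹133,000. Csilla takes ₹133,000. The 2 shares of the deceased (Paloma and Alma) are combined into a pool of ₹266,000.
That pool (₹266,000) is divided at the grandchildren's generation into 7 shares of ₹38,000. Quentin, Leilani, Briar, Jarrah, and Jana each take ₹38,000. The 2 shares of the deceased (Linnea and Adaeze) are combined into a pool of ₹76,000.
That pool (₹76,000) is divided at the great-grandchildren's generation equally among Kaspar, Reuben, Aditi, and Xander: ₹19,000 each.

Kaspar receives ₹19,000.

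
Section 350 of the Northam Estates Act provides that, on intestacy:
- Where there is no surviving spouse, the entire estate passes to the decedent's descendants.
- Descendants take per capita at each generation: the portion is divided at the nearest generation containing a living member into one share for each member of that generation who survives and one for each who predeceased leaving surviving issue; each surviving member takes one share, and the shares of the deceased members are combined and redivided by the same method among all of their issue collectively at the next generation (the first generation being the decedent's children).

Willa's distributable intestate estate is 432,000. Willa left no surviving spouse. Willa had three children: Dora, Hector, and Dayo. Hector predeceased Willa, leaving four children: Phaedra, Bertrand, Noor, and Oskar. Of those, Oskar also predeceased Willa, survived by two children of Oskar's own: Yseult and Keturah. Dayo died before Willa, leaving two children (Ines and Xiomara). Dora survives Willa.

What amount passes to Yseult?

The entire 432,000 passes to the descendants.
That amount (432,000) is divided at the children's generation into 3 shares of 144,000. Dora takes 144,000. The 2 shares of the deceased (Hector and Dayo) are combined into a pool of 288,000.
That pool (288,000) is divided at the grandchildren's generation into 6 shares of 48,000. Phaedra, Bertrand, Noor, Ines, and Xiomara each take 48,000. The remaining share for the deceased Oskar (48,000) is carried to the next generation.
That pool (48,000) is divided at the great-grandchildren's generation equally among Yseult and Keturah: 24,000 each.

Yseult receives 24,000.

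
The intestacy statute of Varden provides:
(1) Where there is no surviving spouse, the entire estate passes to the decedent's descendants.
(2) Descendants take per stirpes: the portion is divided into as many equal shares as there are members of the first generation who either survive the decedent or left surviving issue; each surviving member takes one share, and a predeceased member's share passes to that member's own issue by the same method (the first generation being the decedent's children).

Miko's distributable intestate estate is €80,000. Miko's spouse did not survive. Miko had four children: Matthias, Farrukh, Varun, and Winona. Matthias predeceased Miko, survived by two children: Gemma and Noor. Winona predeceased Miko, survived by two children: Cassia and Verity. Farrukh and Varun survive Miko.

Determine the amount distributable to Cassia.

Cassia receives €10,000.

The entire €80,000 passes to the descendants.
That amount (€80,000) is divided into 4 shares of €20,000: Farrukh and Varun each take €20,000; Matthias's €20,000 share passes to Matthias's issue; Winona's €20,000 share passes to Winona's issue.
Matthias's share (€20,000) is divided into 2 shares of €10,000: Gemma and Noor each take €10,000.
Winona's share (€20,000) is divided into 2 shares of €10,000: Cassia and Verity each take €10,000.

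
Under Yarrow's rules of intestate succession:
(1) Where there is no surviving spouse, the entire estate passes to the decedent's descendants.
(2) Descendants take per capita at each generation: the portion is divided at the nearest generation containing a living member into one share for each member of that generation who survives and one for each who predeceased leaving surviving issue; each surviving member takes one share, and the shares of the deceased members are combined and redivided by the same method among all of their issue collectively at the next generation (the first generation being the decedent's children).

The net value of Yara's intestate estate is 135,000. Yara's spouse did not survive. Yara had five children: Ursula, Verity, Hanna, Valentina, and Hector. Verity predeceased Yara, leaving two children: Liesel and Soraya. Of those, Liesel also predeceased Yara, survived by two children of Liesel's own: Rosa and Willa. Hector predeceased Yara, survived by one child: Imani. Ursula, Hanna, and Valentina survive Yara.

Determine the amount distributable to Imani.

Imani receives 18,000.

The entire 135,000 passes to the descendants.
That amount (135,000) is divided at the children's generation into 5 shares of 27,000. Ursula, Hanna, and Valentina each take 27,000. The 2 shares of the deceased (Verity and Hector) are combined into a pool of 54,000.
That pool (54,000) is divided at the grandchildren's generation into 3 shares of 18,000. Soraya and Imani each take 18,000. The remaining share for the deceased Liesel (18,000) is carried to the next generation.
That pool (18,000) is divided at the great-grandchildren's generation equally among Rosa and Willa: 9,000 each.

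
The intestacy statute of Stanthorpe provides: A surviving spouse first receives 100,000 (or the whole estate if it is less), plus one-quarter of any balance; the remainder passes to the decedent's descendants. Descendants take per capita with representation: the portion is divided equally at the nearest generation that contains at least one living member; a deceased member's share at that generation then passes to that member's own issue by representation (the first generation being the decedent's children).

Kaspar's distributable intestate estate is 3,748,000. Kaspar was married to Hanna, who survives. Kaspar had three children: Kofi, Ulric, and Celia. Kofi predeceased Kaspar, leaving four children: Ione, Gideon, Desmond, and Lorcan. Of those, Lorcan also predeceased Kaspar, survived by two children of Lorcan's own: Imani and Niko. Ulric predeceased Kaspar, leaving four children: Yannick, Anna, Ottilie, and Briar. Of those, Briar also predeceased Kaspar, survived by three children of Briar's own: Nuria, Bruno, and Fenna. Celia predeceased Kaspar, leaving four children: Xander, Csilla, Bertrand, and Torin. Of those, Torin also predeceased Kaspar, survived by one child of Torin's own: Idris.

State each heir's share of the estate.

Hanna first takes 100,000, leaving a balance of 3,648,000. Hanna then takes one-quarter of the balance (912,000), for a total of 1,012,000. The remaining 2,736,000 passes to the descendants.
No child survives, so the initial division is made at the grandchildren's generation.
The descendants' portion (2,736,000) is divided into 12 shares of 228,000: Ione, Gideon, Desmond, Yannick, Anna, Ottilie, Xander, Csilla, and Bertrand each take 228,000; Lorcan's 228,000 share passes to Lorcan's issue; Briar's 228,000 share passes to Briar's issue; Torin's 228,000 share passes to Torin's issue.
Lorcan's share (228,000) is divided into 2 shares of 114,000: Imani and Niko each take 114,000.
Briar's share (228,000) is divided into 3 shares of 76,000: Nuria, Bruno, and Fenna each take 76,000.
Torin's share (228,000) passes entirely to Idris.

Hanna: 1,012,000; Ione: 228,000; Gideon: 228,000; Desmond: 228,000; Imani: 114,000; Niko: 114,000; Yannick: 228,000; Anna: 228,000; Ottilie: 228,000; Nuria: 76,000; Bruno: 76,000; Fenna: 76,000; Xander: 228,000; Csilla: 228,000; Bertrand: 228,000; Idris: 228,000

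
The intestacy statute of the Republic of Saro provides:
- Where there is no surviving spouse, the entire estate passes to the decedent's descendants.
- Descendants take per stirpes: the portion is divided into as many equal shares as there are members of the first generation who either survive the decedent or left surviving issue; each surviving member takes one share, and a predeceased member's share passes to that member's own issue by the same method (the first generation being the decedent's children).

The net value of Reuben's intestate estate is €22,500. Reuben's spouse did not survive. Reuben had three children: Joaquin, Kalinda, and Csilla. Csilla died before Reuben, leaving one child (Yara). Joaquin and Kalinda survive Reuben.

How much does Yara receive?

Yara receives €7,500.

The entire €22,500 passes to the descendants.
That amount (€22,500) is divided into 3 shares of €7,500: Joaquin and Kalinda each take €7,500; Csilla's €7,500 share passes to Csilla's issue.
Csilla's share (€7,500) passes entirely to Yara.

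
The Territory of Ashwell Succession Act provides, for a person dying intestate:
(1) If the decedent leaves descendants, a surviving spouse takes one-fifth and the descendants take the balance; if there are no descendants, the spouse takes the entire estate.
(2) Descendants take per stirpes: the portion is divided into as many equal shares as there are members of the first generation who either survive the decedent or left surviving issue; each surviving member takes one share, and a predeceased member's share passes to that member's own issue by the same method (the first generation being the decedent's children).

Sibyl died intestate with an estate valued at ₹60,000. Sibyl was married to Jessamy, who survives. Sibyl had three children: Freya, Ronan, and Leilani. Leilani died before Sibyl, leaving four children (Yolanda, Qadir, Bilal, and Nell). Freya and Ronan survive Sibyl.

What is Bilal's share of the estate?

Jessamy takes one-fifth of ₹60,000 = ₹12,000. The remaining ₹48,000 passes to the descendants.
The descendants' portion (₹48,000) is divided into 3 shares of ₹16,000: Freya and Ronan each take ₹16,000; Leilani's ₹16,000 share passes to Leilani's issue.
Leilani's share (₹16,000) is divided into 4 shares of ₹4,000: Yolanda, Qadir, Bilal, and Nell each take ₹4,000.

Bilal receives ₹4,000.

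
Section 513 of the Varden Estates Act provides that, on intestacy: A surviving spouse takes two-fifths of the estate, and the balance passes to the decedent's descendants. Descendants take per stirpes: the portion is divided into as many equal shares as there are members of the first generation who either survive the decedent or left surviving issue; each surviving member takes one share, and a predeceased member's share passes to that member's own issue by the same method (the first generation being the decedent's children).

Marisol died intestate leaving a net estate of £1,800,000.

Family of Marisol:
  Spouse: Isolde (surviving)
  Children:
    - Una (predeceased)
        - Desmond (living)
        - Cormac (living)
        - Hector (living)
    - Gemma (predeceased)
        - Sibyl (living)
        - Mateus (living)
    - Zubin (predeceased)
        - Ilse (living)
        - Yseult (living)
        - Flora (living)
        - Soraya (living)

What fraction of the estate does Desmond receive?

Isolde takes two-fifths of £1,800,000 = £720,000. The remaining £1,080,000 passes to the descendants.
The descendants' portion (£1,080,000) is divided into 3 shares of £360,000: Una's £360,000 share passes to Una's issue; Gemma's £360,000 share passes to Gemma's issue; Zubin's £360,000 share passes to Zubin's issue.
Una's share (£360,000) is divided into 3 shares of £120,000: Desmond, Cormac, and Hector each take £120,000.
Gemma's share (£360,000) is divided into 2 shares of £180,000: Sibyl and Mateus each take £180,000.
Zubin's share (£360,000) is divided into 4 shares of £90,000: Ilse, Yseult, Flora, and Soraya each take £90,000.

Desmond receives 1/15 of the estate.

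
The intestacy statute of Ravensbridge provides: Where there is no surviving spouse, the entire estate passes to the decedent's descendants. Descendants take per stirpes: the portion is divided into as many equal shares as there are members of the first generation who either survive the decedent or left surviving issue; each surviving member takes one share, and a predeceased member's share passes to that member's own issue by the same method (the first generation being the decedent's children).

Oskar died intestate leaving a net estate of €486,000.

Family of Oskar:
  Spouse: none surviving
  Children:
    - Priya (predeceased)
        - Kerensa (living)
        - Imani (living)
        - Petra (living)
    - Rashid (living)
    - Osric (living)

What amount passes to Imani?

The entire €486,000 passes to the descendants.
That amount (€486,000) is divided into 3 shares of €162,000: Rashid and Osric each take €162,000; Priya's €162,000 share passes to Priya's issue.
Priya's share (€162,000) is divided into 3 shares of €54,000: Kerensa, Imani, and Petra each take €54,000.

Imani receives €54,000.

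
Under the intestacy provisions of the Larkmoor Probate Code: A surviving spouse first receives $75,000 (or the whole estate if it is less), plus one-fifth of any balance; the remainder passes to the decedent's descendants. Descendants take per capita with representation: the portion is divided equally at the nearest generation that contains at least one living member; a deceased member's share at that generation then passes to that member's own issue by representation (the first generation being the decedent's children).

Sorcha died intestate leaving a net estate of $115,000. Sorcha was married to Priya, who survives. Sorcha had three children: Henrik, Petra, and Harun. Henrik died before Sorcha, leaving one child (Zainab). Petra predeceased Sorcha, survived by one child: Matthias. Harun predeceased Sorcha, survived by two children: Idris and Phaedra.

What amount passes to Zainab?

Priya first takes $75,000, leaving a balance of $40,000. Priya then takes one-fifth of the balance ($8,000), for a total of $83,000. The remaining $32,000 passes to the descendants.
No child survives, so the initial division is made at the grandchildren's generation.
The descendants' portion ($32,000) is divided into 4 shares of $8,000: Zainab, Matthias, Idris, and Phaedra each take $8,000.

Zainab receives $8,000.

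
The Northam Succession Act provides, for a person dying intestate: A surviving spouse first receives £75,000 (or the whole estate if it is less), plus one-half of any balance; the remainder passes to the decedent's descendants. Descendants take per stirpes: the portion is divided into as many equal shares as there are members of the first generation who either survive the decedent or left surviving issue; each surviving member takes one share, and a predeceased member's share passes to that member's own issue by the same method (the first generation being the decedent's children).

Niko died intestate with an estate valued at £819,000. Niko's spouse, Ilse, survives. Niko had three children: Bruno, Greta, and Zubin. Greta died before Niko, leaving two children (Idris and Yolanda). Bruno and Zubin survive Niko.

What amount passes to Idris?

Idris receives £62,000.

Ilse first takes £75,000, leaving a balance of £744,000. Ilse then takes one-half of the balance (£372,000), for a total of £447,000. The remaining £372,000 passes to the descendants.
The descendants' portion (£372,000) is divided into 3 shares of £124,000: Bruno and Zubin each take £124,000; Greta's £124,000 share passes to Greta's issue.
Greta's share (£124,000) is divided into 2 shares of £62,000: Idris and Yolanda each take £62,000.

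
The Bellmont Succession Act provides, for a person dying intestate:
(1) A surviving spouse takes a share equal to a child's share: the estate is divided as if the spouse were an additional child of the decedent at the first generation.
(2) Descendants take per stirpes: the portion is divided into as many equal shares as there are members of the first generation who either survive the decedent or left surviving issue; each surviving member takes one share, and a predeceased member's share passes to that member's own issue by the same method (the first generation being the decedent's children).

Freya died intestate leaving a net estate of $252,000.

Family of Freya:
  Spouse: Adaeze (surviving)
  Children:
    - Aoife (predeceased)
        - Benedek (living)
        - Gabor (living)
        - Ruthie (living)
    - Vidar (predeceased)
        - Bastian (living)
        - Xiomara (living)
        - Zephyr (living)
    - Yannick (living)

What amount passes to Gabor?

Gabor receives $21,000.

The spouse counts as an additional share at the children's level, so there are 4 primary shares of $63,000. Adaeze takes one such share ($63,000).
The children's combined portion ($189,000) is divided into 3 shares of $63,000: Yannick takes $63,000; Aoife's $63,000 share passes to Aoife's issue; Vidar's $63,000 share passes to Vidar's issue.
Aoife's share ($63,000) is divided into 3 shares of $21,000: Benedek, Gabor, and Ruthie each take $21,000.
Vidar's share ($63,000) is divided into 3 shares of $21,000: Bastian, Xiomara, and Zephyr each take $21,000.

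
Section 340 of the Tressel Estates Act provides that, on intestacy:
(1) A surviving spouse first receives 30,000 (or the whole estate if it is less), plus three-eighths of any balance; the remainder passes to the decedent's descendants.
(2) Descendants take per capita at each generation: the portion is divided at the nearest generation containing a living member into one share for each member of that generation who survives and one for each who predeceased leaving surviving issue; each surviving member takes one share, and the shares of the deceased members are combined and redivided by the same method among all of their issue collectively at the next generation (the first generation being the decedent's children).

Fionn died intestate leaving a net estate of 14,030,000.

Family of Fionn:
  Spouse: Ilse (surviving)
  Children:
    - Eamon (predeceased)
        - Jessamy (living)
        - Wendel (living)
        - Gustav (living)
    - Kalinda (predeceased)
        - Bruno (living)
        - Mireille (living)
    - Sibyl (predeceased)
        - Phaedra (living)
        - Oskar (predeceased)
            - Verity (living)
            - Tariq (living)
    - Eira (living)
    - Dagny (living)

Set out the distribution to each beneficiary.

Ilse first takes 30,000, leaving a balance of 14,000,000. Ilse then takes three-eighths of the balance (5,250,000), for a total of 5,280,000. The remaining 8,750,000 passes to the descendants.
The descendants' portion (8,750,000) is divided at the children's generation into 5 shares of 1,750,000. Eira and Dagny each take 1,750,000. The 3 shares of the deceased (Eamon, Kalinda, and Sibyl) are combined into a pool of 5,250,000.
That pool (5,250,000) is divided at the grandchildren's generation into 7 shares of 750,000. Jessamy, Wendel, Gustav, Bruno, Mireille, and Phaedra each take 750,000. The remaining share for the deceased Oskar (750,000) is carried to the next generation.
That pool (750,000) is divided at the great-grandchildren's generation equally among Verity and Tariq: 375,000 each.

Ilse: 5,280,000; Jessamy: 750,000; Wendel: 750,000; Gustav: 750,000; Bruno: 750,000; Mireille: 750,000; Phaedra: 750,000; Verity: 375,000; Tariq: 375,000; Eira: 1,750,000; Dagny: 1,750,000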